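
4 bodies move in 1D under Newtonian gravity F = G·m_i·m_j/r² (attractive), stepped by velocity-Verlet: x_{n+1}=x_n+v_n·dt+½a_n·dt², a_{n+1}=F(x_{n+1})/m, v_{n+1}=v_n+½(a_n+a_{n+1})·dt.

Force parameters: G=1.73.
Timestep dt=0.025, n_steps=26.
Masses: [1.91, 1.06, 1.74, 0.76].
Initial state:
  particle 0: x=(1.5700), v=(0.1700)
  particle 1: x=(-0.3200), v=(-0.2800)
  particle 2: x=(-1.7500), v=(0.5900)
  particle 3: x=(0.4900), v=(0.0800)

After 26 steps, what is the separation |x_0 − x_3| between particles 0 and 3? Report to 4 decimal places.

step 0: x0=(1.5700) x1=(-0.3200) x2=(-1.7500) x3=(0.4900)
step 1: x0=(1.5737) x1=(-0.3265) x2=(-1.7348) x3=(0.4918)
step 2: x0=(1.5761) x1=(-0.3322) x2=(-1.7187) x3=(0.4933)
step 3: x0=(1.5774) x1=(-0.3371) x2=(-1.7016) x3=(0.4945)
step 4: x0=(1.5775) x1=(-0.3413) x2=(-1.6835) x3=(0.4954)
step 5: x0=(1.5764) x1=(-0.3448) x2=(-1.6644) x3=(0.4961)
step 6: x0=(1.5741) x1=(-0.3476) x2=(-1.6443) x3=(0.4964)
step 7: x0=(1.5706) x1=(-0.3498) x2=(-1.6231) x3=(0.4966)
step 8: x0=(1.5659) x1=(-0.3515) x2=(-1.6009) x3=(0.4965)
step 9: x0=(1.5599) x1=(-0.3527) x2=(-1.5775) x3=(0.4962)
step 10: x0=(1.5528) x1=(-0.3534) x2=(-1.5530) x3=(0.4957)
step 11: x0=(1.5444) x1=(-0.3538) x2=(-1.5272) x3=(0.4950)
step 12: x0=(1.5347) x1=(-0.3538) x2=(-1.5002) x3=(0.4941)
step 13: x0=(1.5237) x1=(-0.3535) x2=(-1.4719) x3=(0.4931)
step 14: x0=(1.5115) x1=(-0.3529) x2=(-1.4422) x3=(0.4919)
step 15: x0=(1.4979) x1=(-0.3522) x2=(-1.4111) x3=(0.4906)
step 16: x0=(1.4829) x1=(-0.3515) x2=(-1.3785) x3=(0.4893)
step 17: x0=(1.4666) x1=(-0.3507) x2=(-1.3444) x3=(0.4878)
step 18: x0=(1.4488) x1=(-0.3501) x2=(-1.3085) x3=(0.4863)
step 19: x0=(1.4295) x1=(-0.3496) x2=(-1.2709) x3=(0.4848)
step 20: x0=(1.4086) x1=(-0.3496) x2=(-1.2314) x3=(0.4834)
step 21: x0=(1.3862) x1=(-0.3501) x2=(-1.1899) x3=(0.4821)
step 22: x0=(1.3621) x1=(-0.3515) x2=(-1.1461) x3=(0.4810)
step 23: x0=(1.3362) x1=(-0.3539) x2=(-1.0999) x3=(0.4801)
step 24: x0=(1.3085) x1=(-0.3578) x2=(-1.0509) x3=(0.4797)
step 25: x0=(1.2789) x1=(-0.3637) x2=(-0.9988) x3=(0.4799)
step 26: x0=(1.2472) x1=(-0.3723) x2=(-0.9431) x3=(0.4809)

0.7663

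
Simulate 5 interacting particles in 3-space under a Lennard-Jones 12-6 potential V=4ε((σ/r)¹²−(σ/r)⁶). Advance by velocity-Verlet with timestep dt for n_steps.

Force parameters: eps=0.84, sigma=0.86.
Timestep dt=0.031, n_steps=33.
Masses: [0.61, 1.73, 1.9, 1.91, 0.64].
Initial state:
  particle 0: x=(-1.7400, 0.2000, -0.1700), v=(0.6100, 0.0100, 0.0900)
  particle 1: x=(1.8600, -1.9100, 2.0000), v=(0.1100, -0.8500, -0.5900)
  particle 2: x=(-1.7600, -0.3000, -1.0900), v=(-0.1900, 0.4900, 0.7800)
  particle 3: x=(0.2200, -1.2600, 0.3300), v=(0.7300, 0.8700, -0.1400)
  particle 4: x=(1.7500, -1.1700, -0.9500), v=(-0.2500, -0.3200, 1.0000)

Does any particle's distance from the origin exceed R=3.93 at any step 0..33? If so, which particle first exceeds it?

step 0: x0=(-1.7400, 0.2000, -0.1700) x1=(1.8600, -1.9100, 2.0000) x2=(-1.7600, -0.3000, -1.0900) x3=(0.2200, -1.2600, 0.3300) x4=(1.7500, -1.1700, -0.9500)
step 1: x0=(-1.7211, 0.1994, -0.1688) x1=(1.8634, -1.9363, 1.9817) x2=(-1.7659, -0.2845, -1.0653) x3=(0.2426, -1.2330, 0.3257) x4=(1.7422, -1.1799, -0.9190)
step 2: x0=(-1.7024, 0.1974, -0.1703) x1=(1.8668, -1.9627, 1.9634) x2=(-1.7717, -0.2686, -1.0397) x3=(0.2653, -1.2061, 0.3213) x4=(1.7343, -1.1898, -0.8879)
step 3: x0=(-1.6837, 0.1944, -0.1735) x1=(1.8702, -1.9890, 1.9451) x2=(-1.7775, -0.2524, -1.0136) x3=(0.2880, -1.1791, 0.3169) x4=(1.7264, -1.1998, -0.8567)
step 4: x0=(-1.6649, 0.1919, -0.1758) x1=(1.8736, -2.0154, 1.9268) x2=(-1.7833, -0.2363, -0.9878) x3=(0.3107, -1.1521, 0.3125) x4=(1.7182, -1.2097, -0.8253)
step 5: x0=(-1.6453, 0.1924, -0.1725) x1=(1.8770, -2.0417, 1.9084) x2=(-1.7894, -0.2212, -0.9638) x3=(0.3335, -1.1251, 0.3080) x4=(1.7100, -1.2196, -0.7939)
step 6: x0=(-1.6237, 0.1985, -0.1583) x1=(1.8803, -2.0680, 1.8901) x2=(-1.7961, -0.2079, -0.9432) x3=(0.3563, -1.0981, 0.3035) x4=(1.7016, -1.2295, -0.7623)
step 7: x0=(-1.5994, 0.2108, -0.1321) x1=(1.8837, -2.0944, 1.8718) x2=(-1.8036, -0.1966, -0.9265) x3=(0.3792, -1.0711, 0.2989) x4=(1.6929, -1.2394, -0.7306)
step 8: x0=(-1.5731, 0.2271, -0.0982) x1=(1.8871, -2.1207, 1.8534) x2=(-1.8118, -0.1866, -0.9123) x3=(0.4022, -1.0442, 0.2943) x4=(1.6840, -1.2493, -0.6986)
step 9: x0=(-1.5461, 0.2445, -0.0619) x1=(1.8904, -2.1470, 1.8350) x2=(-1.8202, -0.1769, -0.8989) x3=(0.4253, -1.0172, 0.2896) x4=(1.6749, -1.2591, -0.6664)
step 10: x0=(-1.5194, 0.2615, -0.0264) x1=(1.8938, -2.1733, 1.8166) x2=(-1.8285, -0.1672, -0.8851) x3=(0.4485, -0.9903, 0.2848) x4=(1.6653, -1.2689, -0.6339)
step 11: x0=(-1.4935, 0.2773, 0.0067) x1=(1.8971, -2.1996, 1.7983) x2=(-1.8365, -0.1570, -0.8706) x3=(0.4718, -0.9634, 0.2799) x4=(1.6553, -1.2785, -0.6011)
step 12: x0=(-1.4687, 0.2916, 0.0368) x1=(1.9005, -2.2259, 1.7799) x2=(-1.8441, -0.1464, -0.8552) x3=(0.4952, -0.9365, 0.2749) x4=(1.6449, -1.2881, -0.5679)
step 13: x0=(-1.4451, 0.3044, 0.0638) x1=(1.9038, -2.2522, 1.7614) x2=(-1.8514, -0.1353, -0.8388) x3=(0.5189, -0.9097, 0.2697) x4=(1.6338, -1.2974, -0.5343)
step 14: x0=(-1.4229, 0.3156, 0.0878) x1=(1.9071, -2.2785, 1.7430) x2=(-1.8581, -0.1237, -0.8213) x3=(0.5428, -0.8830, 0.2644) x4=(1.6220, -1.3065, -0.5001)
step 15: x0=(-1.4021, 0.3255, 0.1089) x1=(1.9104, -2.3047, 1.7246) x2=(-1.8645, -0.1117, -0.8030) x3=(0.5670, -0.8564, 0.2588) x4=(1.6094, -1.3153, -0.4653)
step 16: x0=(-1.3827, 0.3339, 0.1270) x1=(1.9137, -2.3310, 1.7061) x2=(-1.8703, -0.0992, -0.7837) x3=(0.5915, -0.8299, 0.2531) x4=(1.5958, -1.3237, -0.4297)
step 17: x0=(-1.3648, 0.3410, 0.1424) x1=(1.9171, -2.3572, 1.6877) x2=(-1.8757, -0.0863, -0.7635) x3=(0.6164, -0.8036, 0.2471) x4=(1.5810, -1.3315, -0.3934)
step 18: x0=(-1.3484, 0.3467, 0.1551) x1=(1.9204, -2.3835, 1.6692) x2=(-1.8806, -0.0730, -0.7424) x3=(0.6417, -0.7776, 0.2407) x4=(1.5647, -1.3385, -0.3561)
step 19: x0=(-1.3335, 0.3512, 0.1650) x1=(1.9236, -2.4097, 1.6507) x2=(-1.8849, -0.0593, -0.7205) x3=(0.6676, -0.7519, 0.2340) x4=(1.5469, -1.3446, -0.3177)
step 20: x0=(-1.3203, 0.3544, 0.1723) x1=(1.9269, -2.4359, 1.6322) x2=(-1.8887, -0.0451, -0.6977) x3=(0.6941, -0.7266, 0.2270) x4=(1.5272, -1.3494, -0.2781)
step 21: x0=(-1.3089, 0.3564, 0.1768) x1=(1.9302, -2.4621, 1.6136) x2=(-1.8920, -0.0306, -0.6740) x3=(0.7213, -0.7019, 0.2194) x4=(1.5054, -1.3526, -0.2372)
step 22: x0=(-1.2993, 0.3570, 0.1786) x1=(1.9335, -2.4883, 1.5951) x2=(-1.8946, -0.0157, -0.6494) x3=(0.7492, -0.6777, 0.2115) x4=(1.4813, -1.3540, -0.1949)
step 23: x0=(-1.2916, 0.3564, 0.1776) x1=(1.9368, -2.5145, 1.5765) x2=(-1.8966, -0.0004, -0.6240) x3=(0.7779, -0.6544, 0.2031) x4=(1.4548, -1.3532, -0.1512)
step 24: x0=(-1.2860, 0.3546, 0.1738) x1=(1.9400, -2.5407, 1.5579) x2=(-1.8979, 0.0154, -0.5976) x3=(0.8074, -0.6317, 0.1943) x4=(1.4262, -1.3502, -0.1063)
step 25: x0=(-1.2825, 0.3515, 0.1674) x1=(1.9433, -2.5668, 1.5393) x2=(-1.8985, 0.0315, -0.5704) x3=(0.8373, -0.6096, 0.1853) x4=(1.3963, -1.3457, -0.0608)
step 26: x0=(-1.2807, 0.3475, 0.1588) x1=(1.9465, -2.5929, 1.5207) x2=(-1.8986, 0.0478, -0.5425) x3=(0.8670, -0.5872, 0.1764) x4=(1.3669, -1.3420, -0.0155)
step 27: x0=(-1.2797, 0.3431, 0.1493) x1=(1.9498, -2.6190, 1.5020) x2=(-1.8983, 0.0644, -0.5143) x3=(0.8955, -0.5632, 0.1680) x4=(1.3409, -1.3432, 0.0287)
step 28: x0=(-1.2775, 0.3393, 0.1411) x1=(1.9530, -2.6451, 1.4833) x2=(-1.8985, 0.0807, -0.4866) x3=(0.9224, -0.5362, 0.1600) x4=(1.3199, -1.3535, 0.0713)
step 29: x0=(-1.2700, 0.3376, 0.1382) x1=(1.9562, -2.6712, 1.4646) x2=(-1.9004, 0.0964, -0.4605) x3=(0.9479, -0.5064, 0.1524) x4=(1.3030, -1.3720, 0.1131)
step 30: x0=(-1.2532, 0.3394, 0.1440) x1=(1.9594, -2.6972, 1.4459) x2=(-1.9052, 0.1109, -0.4372) x3=(0.9729, -0.4755, 0.1448) x4=(1.2875, -1.3941, 0.1548)
step 31: x0=(-1.2271, 0.3445, 0.1582) x1=(1.9626, -2.7232, 1.4271) x2=(-1.9130, 0.1243, -0.4166) x3=(0.9980, -0.4447, 0.1372) x4=(1.2720, -1.4158, 0.1965)
step 32: x0=(-1.1954, 0.3513, 0.1770) x1=(1.9657, -2.7492, 1.4083) x2=(-1.9225, 0.1372, -0.3975) x3=(1.0233, -0.4147, 0.1297) x4=(1.2557, -1.4349, 0.2382)
step 33: x0=(-1.1625, 0.3585, 0.1968) x1=(1.9689, -2.7751, 1.3895) x2=(-1.9325, 0.1500, -0.3787) x3=(1.0488, -0.3859, 0.1223) x4=(1.2387, -1.4508, 0.2796)

no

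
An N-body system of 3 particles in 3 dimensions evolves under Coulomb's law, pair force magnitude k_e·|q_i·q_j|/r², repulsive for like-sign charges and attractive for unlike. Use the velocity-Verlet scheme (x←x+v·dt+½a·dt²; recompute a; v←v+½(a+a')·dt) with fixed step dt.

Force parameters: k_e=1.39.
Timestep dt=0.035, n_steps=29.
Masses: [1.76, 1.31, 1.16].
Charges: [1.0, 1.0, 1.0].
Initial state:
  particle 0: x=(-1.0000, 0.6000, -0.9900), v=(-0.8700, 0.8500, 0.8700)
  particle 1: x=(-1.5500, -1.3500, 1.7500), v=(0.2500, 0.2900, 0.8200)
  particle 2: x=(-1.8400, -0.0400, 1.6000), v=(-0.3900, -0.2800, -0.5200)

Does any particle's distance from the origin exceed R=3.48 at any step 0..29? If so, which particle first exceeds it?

no

step 0: x0=(-1.0000, 0.6000, -0.9900) x1=(-1.5500, -1.3500, 1.7500) x2=(-1.8400, -0.0400, 1.6000)
step 1: x0=(-1.0304, 0.6298, -0.9596) x1=(-1.5412, -1.3402, 1.7788) x2=(-1.8538, -0.0494, 1.5818)
step 2: x0=(-1.0608, 0.6597, -0.9295) x1=(-1.5322, -1.3312, 1.8078) x2=(-1.8678, -0.0581, 1.5637)
step 3: x0=(-1.0911, 0.6896, -0.8995) x1=(-1.5231, -1.3230, 1.8370) x2=(-1.8821, -0.0661, 1.5457)
step 4: x0=(-1.1214, 0.7196, -0.8697) x1=(-1.5138, -1.3154, 1.8664) x2=(-1.8966, -0.0734, 1.5276)
step 5: x0=(-1.1516, 0.7498, -0.8401) x1=(-1.5043, -1.3087, 1.8961) x2=(-1.9115, -0.0799, 1.5095)
step 6: x0=(-1.1818, 0.7800, -0.8107) x1=(-1.4945, -1.3026, 1.9261) x2=(-1.9266, -0.0858, 1.4914)
step 7: x0=(-1.2119, 0.8103, -0.7814) x1=(-1.4846, -1.2972, 1.9565) x2=(-1.9421, -0.0911, 1.4733)
step 8: x0=(-1.2420, 0.8407, -0.7524) x1=(-1.4745, -1.2925, 1.9871) x2=(-1.9579, -0.0958, 1.4551)
step 9: x0=(-1.2720, 0.8713, -0.7236) x1=(-1.4641, -1.2884, 2.0181) x2=(-1.9740, -0.0999, 1.4367)
step 10: x0=(-1.3020, 0.9019, -0.6950) x1=(-1.4535, -1.2850, 2.0494) x2=(-1.9904, -0.1035, 1.4183)
step 11: x0=(-1.3319, 0.9327, -0.6665) x1=(-1.4427, -1.2821, 2.0811) x2=(-2.0072, -0.1066, 1.3999)
step 12: x0=(-1.3618, 0.9635, -0.6383) x1=(-1.4316, -1.2797, 2.1131) x2=(-2.0243, -0.1093, 1.3813)
step 13: x0=(-1.3916, 0.9945, -0.6103) x1=(-1.4204, -1.2779, 2.1456) x2=(-2.0418, -0.1116, 1.3626)
step 14: x0=(-1.4214, 1.0257, -0.5825) x1=(-1.4089, -1.2765, 2.1783) x2=(-2.0596, -0.1136, 1.3438)
step 15: x0=(-1.4511, 1.0569, -0.5549) x1=(-1.3972, -1.2756, 2.2114) x2=(-2.0776, -0.1153, 1.3249)
step 16: x0=(-1.4808, 1.0883, -0.5275) x1=(-1.3852, -1.2752, 2.2449) x2=(-2.0961, -0.1166, 1.3060)
step 17: x0=(-1.5104, 1.1199, -0.5003) x1=(-1.3731, -1.2751, 2.2787) x2=(-2.1148, -0.1178, 1.2869)
step 18: x0=(-1.5400, 1.1516, -0.4733) x1=(-1.3608, -1.2754, 2.3129) x2=(-2.1338, -0.1188, 1.2678)
step 19: x0=(-1.5696, 1.1835, -0.4466) x1=(-1.3482, -1.2760, 2.3474) x2=(-2.1531, -0.1196, 1.2487)
step 20: x0=(-1.5991, 1.2155, -0.4200) x1=(-1.3355, -1.2770, 2.3822) x2=(-2.1727, -0.1203, 1.2294)
step 21: x0=(-1.6285, 1.2477, -0.3936) x1=(-1.3226, -1.2783, 2.4173) x2=(-2.1925, -0.1209, 1.2102)
step 22: x0=(-1.6579, 1.2800, -0.3674) x1=(-1.3095, -1.2798, 2.4527) x2=(-2.2127, -0.1214, 1.1909)
step 23: x0=(-1.6872, 1.3126, -0.3414) x1=(-1.2963, -1.2817, 2.4884) x2=(-2.2331, -0.1219, 1.1715)
step 24: x0=(-1.7165, 1.3453, -0.3156) x1=(-1.2829, -1.2837, 2.5244) x2=(-2.2537, -0.1224, 1.1522)
step 25: x0=(-1.7458, 1.3782, -0.2900) x1=(-1.2693, -1.2861, 2.5607) x2=(-2.2746, -0.1229, 1.1328)
step 26: x0=(-1.7750, 1.4113, -0.2646) x1=(-1.2556, -1.2886, 2.5972) x2=(-2.2958, -0.1235, 1.1134)
step 27: x0=(-1.8042, 1.4446, -0.2394) x1=(-1.2417, -1.2913, 2.6340) x2=(-2.3172, -0.1241, 1.0940)
step 28: x0=(-1.8333, 1.4781, -0.2144) x1=(-1.2277, -1.2943, 2.6710) x2=(-2.3388, -0.1248, 1.0746)
step 29: x0=(-1.8624, 1.5118, -0.1895) x1=(-1.2136, -1.2974, 2.7083) x2=(-2.3606, -0.1256, 1.0552)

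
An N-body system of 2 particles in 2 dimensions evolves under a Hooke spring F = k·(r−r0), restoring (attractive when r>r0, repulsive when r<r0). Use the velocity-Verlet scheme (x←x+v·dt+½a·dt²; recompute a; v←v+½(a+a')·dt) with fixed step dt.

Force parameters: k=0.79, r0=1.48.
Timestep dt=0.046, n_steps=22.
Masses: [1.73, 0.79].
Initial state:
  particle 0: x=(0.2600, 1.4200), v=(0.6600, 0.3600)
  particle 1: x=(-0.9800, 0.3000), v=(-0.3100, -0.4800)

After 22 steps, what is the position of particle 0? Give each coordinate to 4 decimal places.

step 0: x0=(0.2600, 1.4200) x1=(-0.9800, 0.3000)
step 1: x0=(0.2903, 1.4365) x1=(-0.9941, 0.2781)
step 2: x0=(0.3204, 1.4528) x1=(-1.0078, 0.2565)
step 3: x0=(0.3503, 1.4690) x1=(-1.0211, 0.2353)
step 4: x0=(0.3799, 1.4849) x1=(-1.0337, 0.2147)
step 5: x0=(0.4093, 1.5005) x1=(-1.0457, 0.1946)
step 6: x0=(0.4382, 1.5158) x1=(-1.0570, 0.1753)
step 7: x0=(0.4668, 1.5308) x1=(-1.0674, 0.1566)
step 8: x0=(0.4950, 1.5454) x1=(-1.0769, 0.1388)
step 9: x0=(0.5228, 1.5596) x1=(-1.0854, 0.1219)
step 10: x0=(0.5500, 1.5734) x1=(-1.0929, 0.1059)
step 11: x0=(0.5767, 1.5867) x1=(-1.0992, 0.0910)
step 12: x0=(0.6029, 1.5995) x1=(-1.1042, 0.0771)
step 13: x0=(0.6285, 1.6118) x1=(-1.1081, 0.0644)
step 14: x0=(0.6535, 1.6235) x1=(-1.1106, 0.0528)
step 15: x0=(0.6778, 1.6347) x1=(-1.1116, 0.0425)
step 16: x0=(0.7015, 1.6453) x1=(-1.1113, 0.0335)
step 17: x0=(0.7245, 1.6553) x1=(-1.1094, 0.0259)
step 18: x0=(0.7468, 1.6647) x1=(-1.1060, 0.0195)
step 19: x0=(0.7684, 1.6734) x1=(-1.1011, 0.0146)
step 20: x0=(0.7892, 1.6814) x1=(-1.0945, 0.0112)
step 21: x0=(0.8093, 1.6888) x1=(-1.0862, 0.0091)
step 22: x0=(0.8287, 1.6956) x1=(-1.0764, 0.0086)

(0.8287, 1.6956)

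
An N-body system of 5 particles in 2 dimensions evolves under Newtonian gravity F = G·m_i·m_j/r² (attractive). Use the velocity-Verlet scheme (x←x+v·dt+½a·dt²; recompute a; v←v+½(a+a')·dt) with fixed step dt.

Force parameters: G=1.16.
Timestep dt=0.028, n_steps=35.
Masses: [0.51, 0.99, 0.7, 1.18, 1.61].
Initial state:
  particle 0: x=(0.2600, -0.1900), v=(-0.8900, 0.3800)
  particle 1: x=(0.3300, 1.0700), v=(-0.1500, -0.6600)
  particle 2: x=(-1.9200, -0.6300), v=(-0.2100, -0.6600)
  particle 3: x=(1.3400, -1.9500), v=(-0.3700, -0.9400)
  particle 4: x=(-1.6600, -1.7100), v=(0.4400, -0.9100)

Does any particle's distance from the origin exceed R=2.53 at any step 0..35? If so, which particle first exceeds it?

yes, particle 3

step 0: x0=(0.2600, -0.1900) x1=(0.3300, 1.0700) x2=(-1.9200, -0.6300) x3=(1.3400, -1.9500) x4=(-1.6600, -1.7100)
step 1: x0=(0.2350, -0.1793) x1=(0.3257, 1.0512) x2=(-1.9256, -0.6490) x3=(1.3295, -1.9762) x4=(-1.6476, -1.7352)
step 2: x0=(0.2099, -0.1683) x1=(0.3214, 1.0319) x2=(-1.9307, -0.6691) x3=(1.3187, -2.0022) x4=(-1.6352, -1.7598)
step 3: x0=(0.1846, -0.1572) x1=(0.3168, 1.0121) x2=(-1.9352, -0.6903) x3=(1.3076, -2.0280) x4=(-1.6226, -1.7838)
step 4: x0=(0.1592, -0.1458) x1=(0.3122, 0.9916) x2=(-1.9391, -0.7125) x3=(1.2962, -2.0536) x4=(-1.6099, -1.8072)
step 5: x0=(0.1337, -0.1341) x1=(0.3074, 0.9705) x2=(-1.9424, -0.7357) x3=(1.2845, -2.0790) x4=(-1.5972, -1.8300)
step 6: x0=(0.1081, -0.1221) x1=(0.3024, 0.9489) x2=(-1.9451, -0.7599) x3=(1.2725, -2.1043) x4=(-1.5844, -1.8523)
step 7: x0=(0.0824, -0.1097) x1=(0.2973, 0.9265) x2=(-1.9473, -0.7850) x3=(1.2603, -2.1293) x4=(-1.5715, -1.8740)
step 8: x0=(0.0567, -0.0970) x1=(0.2919, 0.9036) x2=(-1.9487, -0.8112) x3=(1.2477, -2.1541) x4=(-1.5585, -1.8952)
step 9: x0=(0.0309, -0.0838) x1=(0.2864, 0.8799) x2=(-1.9496, -0.8383) x3=(1.2348, -2.1787) x4=(-1.5454, -1.9157)
step 10: x0=(0.0053, -0.0701) x1=(0.2806, 0.8555) x2=(-1.9498, -0.8664) x3=(1.2217, -2.2031) x4=(-1.5323, -1.9357)
step 11: x0=(-0.0204, -0.0559) x1=(0.2746, 0.8304) x2=(-1.9493, -0.8955) x3=(1.2082, -2.2274) x4=(-1.5192, -1.9552)
step 12: x0=(-0.0459, -0.0412) x1=(0.2683, 0.8045) x2=(-1.9481, -0.9255) x3=(1.1944, -2.2515) x4=(-1.5059, -1.9741)
step 13: x0=(-0.0712, -0.0258) x1=(0.2618, 0.7779) x2=(-1.9462, -0.9565) x3=(1.1803, -2.2753) x4=(-1.4927, -1.9924)
step 14: x0=(-0.0962, -0.0097) x1=(0.2548, 0.7504) x2=(-1.9436, -0.9884) x3=(1.1659, -2.2990) x4=(-1.4793, -2.0101)
step 15: x0=(-0.1210, 0.0071) x1=(0.2475, 0.7220) x2=(-1.9402, -1.0213) x3=(1.1512, -2.3225) x4=(-1.4660, -2.0273)
step 16: x0=(-0.1452, 0.0248) x1=(0.2398, 0.6927) x2=(-1.9361, -1.0552) x3=(1.1361, -2.3458) x4=(-1.4526, -2.0438)
step 17: x0=(-0.1689, 0.0434) x1=(0.2315, 0.6625) x2=(-1.9311, -1.0901) x3=(1.1208, -2.3689) x4=(-1.4393, -2.0598)
step 18: x0=(-0.1919, 0.0629) x1=(0.2227, 0.6312) x2=(-1.9254, -1.1260) x3=(1.1051, -2.3918) x4=(-1.4259, -2.0752)
step 19: x0=(-0.2139, 0.0835) x1=(0.2133, 0.5990) x2=(-1.9187, -1.1630) x3=(1.0891, -2.4146) x4=(-1.4125, -2.0899)
step 20: x0=(-0.2349, 0.1052) x1=(0.2030, 0.5656) x2=(-1.9112, -1.2010) x3=(1.0727, -2.4371) x4=(-1.3992, -2.1041)
step 21: x0=(-0.2545, 0.1282) x1=(0.1919, 0.5311) x2=(-1.9027, -1.2400) x3=(1.0560, -2.4594) x4=(-1.3859, -2.1176)
step 22: x0=(-0.2724, 0.1524) x1=(0.1796, 0.4955) x2=(-1.8933, -1.2802) x3=(1.0390, -2.4816) x4=(-1.3726, -2.1304)
step 23: x0=(-0.2882, 0.1779) x1=(0.1662, 0.4587) x2=(-1.8828, -1.3216) x3=(1.0216, -2.5035) x4=(-1.3594, -2.1426)
step 24: x0=(-0.3014, 0.2046) x1=(0.1512, 0.4208) x2=(-1.8712, -1.3641) x3=(1.0038, -2.5253) x4=(-1.3464, -2.1541)
step 25: x0=(-0.3116, 0.2325) x1=(0.1344, 0.3817) x2=(-1.8585, -1.4079) x3=(0.9857, -2.5468) x4=(-1.3334, -2.1649)
step 26: x0=(-0.3180, 0.2613) x1=(0.1156, 0.3417) x2=(-1.8445, -1.4530) x3=(0.9672, -2.5682) x4=(-1.3206, -2.1749)
step 27: x0=(-0.3200, 0.2905) x1=(0.0943, 0.3009) x2=(-1.8291, -1.4995) x3=(0.9483, -2.5893) x4=(-1.3080, -2.1842)
step 28: x0=(-0.3169, 0.3195) x1=(0.0701, 0.2597) x2=(-1.8123, -1.5474) x3=(0.9291, -2.6102) x4=(-1.2956, -2.1927)
step 29: x0=(-0.3080, 0.3472) x1=(0.0428, 0.2186) x2=(-1.7940, -1.5970) x3=(0.9094, -2.6309) x4=(-1.2836, -2.2003)
step 30: x0=(-0.2932, 0.3724) x1=(0.0123, 0.1783) x2=(-1.7738, -1.6481) x3=(0.8893, -2.6514) x4=(-1.2719, -2.2070)
step 31: x0=(-0.2727, 0.3935) x1=(-0.0213, 0.1396) x2=(-1.7516, -1.7011) x3=(0.8689, -2.6717) x4=(-1.2606, -2.2128)
step 32: x0=(-0.2473, 0.4092) x1=(-0.0576, 0.1030) x2=(-1.7272, -1.7561) x3=(0.8480, -2.6917) x4=(-1.2500, -2.2175)
step 33: x0=(-0.2183, 0.4187) x1=(-0.0959, 0.0691) x2=(-1.7001, -1.8133) x3=(0.8266, -2.7115) x4=(-1.2401, -2.2211)
step 34: x0=(-0.1873, 0.4217) x1=(-0.1354, 0.0381) x2=(-1.6698, -1.8730) x3=(0.8048, -2.7310) x4=(-1.2311, -2.2235)
step 35: x0=(-0.1555, 0.4183) x1=(-0.1756, 0.0096) x2=(-1.6356, -1.9354) x3=(0.7826, -2.7503) x4=(-1.2233, -2.2245)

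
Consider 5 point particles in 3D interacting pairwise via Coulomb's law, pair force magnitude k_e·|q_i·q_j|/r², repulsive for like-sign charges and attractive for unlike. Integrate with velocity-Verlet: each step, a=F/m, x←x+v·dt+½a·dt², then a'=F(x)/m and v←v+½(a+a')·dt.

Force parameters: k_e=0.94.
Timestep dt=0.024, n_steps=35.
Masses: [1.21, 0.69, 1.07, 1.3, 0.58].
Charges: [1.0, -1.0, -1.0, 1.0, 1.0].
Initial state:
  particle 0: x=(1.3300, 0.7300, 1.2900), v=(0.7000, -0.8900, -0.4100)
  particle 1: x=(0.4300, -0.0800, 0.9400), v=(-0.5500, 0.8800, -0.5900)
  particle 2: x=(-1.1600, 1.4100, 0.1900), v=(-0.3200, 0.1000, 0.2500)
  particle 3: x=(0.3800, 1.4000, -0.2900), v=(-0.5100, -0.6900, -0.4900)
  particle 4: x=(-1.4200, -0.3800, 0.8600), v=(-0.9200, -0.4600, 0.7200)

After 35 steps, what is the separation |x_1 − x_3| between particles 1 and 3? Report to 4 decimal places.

1.0816

step 0: x0=(1.3300, 0.7300, 1.2900) x1=(0.4300, -0.0800, 0.9400) x2=(-1.1600, 1.4100, 0.1900) x3=(0.3800, 1.4000, -0.2900) x4=(-1.4200, -0.3800, 0.8600)
step 1: x0=(1.3467, 0.7085, 1.2802) x1=(0.4169, -0.0587, 0.9259) x2=(-1.1676, 1.4124, 0.1960) x3=(0.3677, 1.3834, -0.3018) x4=(-1.4420, -0.3910, 0.8773)
step 2: x0=(1.3633, 0.6869, 1.2703) x1=(0.4041, -0.0371, 0.9118) x2=(-1.1750, 1.4146, 0.2020) x3=(0.3552, 1.3669, -0.3135) x4=(-1.4639, -0.4018, 0.8945)
step 3: x0=(1.3797, 0.6651, 1.2605) x1=(0.3915, -0.0151, 0.8977) x2=(-1.1823, 1.4168, 0.2079) x3=(0.3425, 1.3503, -0.3252) x4=(-1.4857, -0.4124, 0.9116)
step 4: x0=(1.3959, 0.6431, 1.2506) x1=(0.3792, 0.0071, 0.8837) x2=(-1.1895, 1.4190, 0.2138) x3=(0.3297, 1.3336, -0.3369) x4=(-1.5074, -0.4229, 0.9288)
step 5: x0=(1.4120, 0.6210, 1.2407) x1=(0.3673, 0.0296, 0.8697) x2=(-1.1965, 1.4210, 0.2197) x3=(0.3167, 1.3170, -0.3485) x4=(-1.5289, -0.4332, 0.9459)
step 6: x0=(1.4278, 0.5988, 1.2308) x1=(0.3556, 0.0524, 0.8557) x2=(-1.2034, 1.4230, 0.2256) x3=(0.3036, 1.3003, -0.3601) x4=(-1.5503, -0.4433, 0.9629)
step 7: x0=(1.4435, 0.5764, 1.2209) x1=(0.3443, 0.0755, 0.8418) x2=(-1.2101, 1.4249, 0.2314) x3=(0.2902, 1.2837, -0.3717) x4=(-1.5717, -0.4533, 0.9799)
step 8: x0=(1.4590, 0.5539, 1.2110) x1=(0.3334, 0.0987, 0.8279) x2=(-1.2167, 1.4267, 0.2372) x3=(0.2768, 1.2670, -0.3831) x4=(-1.5929, -0.4631, 0.9968)
step 9: x0=(1.4743, 0.5313, 1.2011) x1=(0.3228, 0.1222, 0.8140) x2=(-1.2232, 1.4284, 0.2429) x3=(0.2631, 1.2502, -0.3946) x4=(-1.6140, -0.4727, 1.0137)
step 10: x0=(1.4894, 0.5086, 1.1911) x1=(0.3125, 0.1458, 0.8001) x2=(-1.2296, 1.4301, 0.2486) x3=(0.2493, 1.2335, -0.4059) x4=(-1.6350, -0.4822, 1.0305)
step 11: x0=(1.5043, 0.4858, 1.1811) x1=(0.3027, 0.1696, 0.7862) x2=(-1.2358, 1.4317, 0.2543) x3=(0.2354, 1.2167, -0.4171) x4=(-1.6559, -0.4915, 1.0473)
step 12: x0=(1.5190, 0.4629, 1.1711) x1=(0.2932, 0.1936, 0.7723) x2=(-1.2419, 1.4332, 0.2599) x3=(0.2213, 1.1999, -0.4283) x4=(-1.6768, -0.5006, 1.0640)
step 13: x0=(1.5336, 0.4400, 1.1611) x1=(0.2841, 0.2177, 0.7583) x2=(-1.2480, 1.4347, 0.2654) x3=(0.2070, 1.1830, -0.4393) x4=(-1.6975, -0.5096, 1.0806)
step 14: x0=(1.5479, 0.4171, 1.1510) x1=(0.2754, 0.2418, 0.7443) x2=(-1.2539, 1.4361, 0.2709) x3=(0.1926, 1.1662, -0.4502) x4=(-1.7182, -0.5184, 1.0973)
step 15: x0=(1.5621, 0.3941, 1.1409) x1=(0.2671, 0.2661, 0.7303) x2=(-1.2597, 1.4374, 0.2763) x3=(0.1780, 1.1493, -0.4610) x4=(-1.7387, -0.5270, 1.1138)
step 16: x0=(1.5761, 0.3711, 1.1308) x1=(0.2592, 0.2904, 0.7161) x2=(-1.2655, 1.4387, 0.2817) x3=(0.1633, 1.1323, -0.4716) x4=(-1.7592, -0.5355, 1.1303)
step 17: x0=(1.5899, 0.3480, 1.1207) x1=(0.2516, 0.3148, 0.7018) x2=(-1.2712, 1.4399, 0.2870) x3=(0.1485, 1.1154, -0.4821) x4=(-1.7797, -0.5438, 1.1467)
step 18: x0=(1.6035, 0.3250, 1.1105) x1=(0.2444, 0.3393, 0.6874) x2=(-1.2768, 1.4410, 0.2923) x3=(0.1335, 1.0984, -0.4925) x4=(-1.8000, -0.5519, 1.1631)
step 19: x0=(1.6170, 0.3020, 1.1004) x1=(0.2376, 0.3637, 0.6729) x2=(-1.2823, 1.4420, 0.2974) x3=(0.1184, 1.0813, -0.5027) x4=(-1.8203, -0.5599, 1.1795)
step 20: x0=(1.6303, 0.2789, 1.0902) x1=(0.2312, 0.3882, 0.6582) x2=(-1.2878, 1.4430, 0.3026) x3=(0.1031, 1.0643, -0.5127) x4=(-1.8405, -0.5677, 1.1958)
step 21: x0=(1.6435, 0.2559, 1.0800) x1=(0.2251, 0.4127, 0.6434) x2=(-1.2932, 1.4440, 0.3076) x3=(0.0877, 1.0472, -0.5224) x4=(-1.8607, -0.5754, 1.2120)
step 22: x0=(1.6565, 0.2329, 1.0698) x1=(0.2194, 0.4372, 0.6283) x2=(-1.2985, 1.4448, 0.3126) x3=(0.0722, 1.0301, -0.5320) x4=(-1.8808, -0.5829, 1.2282)
step 23: x0=(1.6694, 0.2099, 1.0596) x1=(0.2140, 0.4617, 0.6130) x2=(-1.3038, 1.4456, 0.3175) x3=(0.0566, 1.0129, -0.5414) x4=(-1.9008, -0.5902, 1.2443)
step 24: x0=(1.6822, 0.1869, 1.0493) x1=(0.2090, 0.4861, 0.5974) x2=(-1.3091, 1.4463, 0.3223) x3=(0.0409, 0.9958, -0.5506) x4=(-1.9208, -0.5974, 1.2604)
step 25: x0=(1.6948, 0.1640, 1.0391) x1=(0.2042, 0.5104, 0.5815) x2=(-1.3143, 1.4470, 0.3271) x3=(0.0250, 0.9786, -0.5595) x4=(-1.9408, -0.6045, 1.2764)
step 26: x0=(1.7074, 0.1411, 1.0288) x1=(0.1998, 0.5348, 0.5654) x2=(-1.3195, 1.4475, 0.3318) x3=(0.0091, 0.9614, -0.5681) x4=(-1.9607, -0.6113, 1.2924)
step 27: x0=(1.7198, 0.1183, 1.0185) x1=(0.1957, 0.5590, 0.5489) x2=(-1.3246, 1.4481, 0.3364) x3=(-0.0069, 0.9442, -0.5765) x4=(-1.9806, -0.6181, 1.3083)
step 28: x0=(1.7321, 0.0954, 1.0082) x1=(0.1919, 0.5832, 0.5321) x2=(-1.3298, 1.4485, 0.3410) x3=(-0.0231, 0.9270, -0.5846) x4=(-2.0004, -0.6247, 1.3242)
step 29: x0=(1.7443, 0.0727, 0.9979) x1=(0.1883, 0.6073, 0.5148) x2=(-1.3349, 1.4489, 0.3455) x3=(-0.0393, 0.9098, -0.5924) x4=(-2.0202, -0.6311, 1.3400)
step 30: x0=(1.7564, 0.0500, 0.9876) x1=(0.1850, 0.6312, 0.4972) x2=(-1.3401, 1.4492, 0.3499) x3=(-0.0555, 0.8926, -0.5999) x4=(-2.0399, -0.6374, 1.3558)
step 31: x0=(1.7685, 0.0273, 0.9773) x1=(0.1820, 0.6550, 0.4791) x2=(-1.3452, 1.4494, 0.3542) x3=(-0.0719, 0.8754, -0.6071) x4=(-2.0596, -0.6435, 1.3716)
step 32: x0=(1.7804, 0.0046, 0.9670) x1=(0.1792, 0.6787, 0.4606) x2=(-1.3503, 1.4496, 0.3585) x3=(-0.0883, 0.8583, -0.6140) x4=(-2.0793, -0.6496, 1.3873)
step 33: x0=(1.7923, -0.0179, 0.9566) x1=(0.1766, 0.7023, 0.4416) x2=(-1.3555, 1.4497, 0.3627) x3=(-0.1047, 0.8412, -0.6205) x4=(-2.0990, -0.6554, 1.4030)
step 34: x0=(1.8041, -0.0405, 0.9463) x1=(0.1742, 0.7256, 0.4221) x2=(-1.3607, 1.4497, 0.3669) x3=(-0.1212, 0.8241, -0.6267) x4=(-2.1186, -0.6612, 1.4186)
step 35: x0=(1.8158, -0.0629, 0.9360) x1=(0.1720, 0.7488, 0.4020) x2=(-1.3658, 1.4497, 0.3709) x3=(-0.1377, 0.8071, -0.6326) x4=(-2.1382, -0.6668, 1.4342)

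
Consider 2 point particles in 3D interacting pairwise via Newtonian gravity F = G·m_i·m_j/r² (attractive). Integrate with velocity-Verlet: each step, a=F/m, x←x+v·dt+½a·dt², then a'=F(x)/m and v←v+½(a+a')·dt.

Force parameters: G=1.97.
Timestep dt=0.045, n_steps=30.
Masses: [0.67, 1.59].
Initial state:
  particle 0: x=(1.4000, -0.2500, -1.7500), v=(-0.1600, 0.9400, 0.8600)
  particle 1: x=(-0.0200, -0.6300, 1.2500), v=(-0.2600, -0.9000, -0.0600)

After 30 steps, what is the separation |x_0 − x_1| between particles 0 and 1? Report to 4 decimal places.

step 0: x0=(1.4000, -0.2500, -1.7500) x1=(-0.0200, -0.6300, 1.2500)
step 1: x0=(1.3927, -0.2077, -1.7110) x1=(-0.0316, -0.6705, 1.2472)
step 2: x0=(1.3851, -0.1655, -1.6716) x1=(-0.0432, -0.7109, 1.2442)
step 3: x0=(1.3773, -0.1235, -1.6316) x1=(-0.0546, -0.7514, 1.2409)
step 4: x0=(1.3692, -0.0815, -1.5911) x1=(-0.0660, -0.7917, 1.2375)
step 5: x0=(1.3609, -0.0396, -1.5500) x1=(-0.0772, -0.8320, 1.2338)
step 6: x0=(1.3522, 0.0021, -1.5085) x1=(-0.0883, -0.8723, 1.2299)
step 7: x0=(1.3433, 0.0436, -1.4664) x1=(-0.0993, -0.9124, 1.2258)
step 8: x0=(1.3342, 0.0849, -1.4238) x1=(-0.1101, -0.9525, 1.2214)
step 9: x0=(1.3247, 0.1261, -1.3807) x1=(-0.1209, -0.9926, 1.2169)
step 10: x0=(1.3150, 0.1670, -1.3371) x1=(-0.1315, -1.0325, 1.2121)
step 11: x0=(1.3050, 0.2077, -1.2929) x1=(-0.1420, -1.0723, 1.2071)
step 12: x0=(1.2946, 0.2481, -1.2483) x1=(-0.1524, -1.1120, 1.2019)
step 13: x0=(1.2840, 0.2882, -1.2032) x1=(-0.1627, -1.1516, 1.1965)
step 14: x0=(1.2731, 0.3281, -1.1575) x1=(-0.1728, -1.1911, 1.1908)
step 15: x0=(1.2619, 0.3677, -1.1114) x1=(-0.1828, -1.2304, 1.1850)
step 16: x0=(1.2504, 0.4069, -1.0649) x1=(-0.1927, -1.2696, 1.1790)
step 17: x0=(1.2386, 0.4458, -1.0178) x1=(-0.2025, -1.3087, 1.1728)
step 18: x0=(1.2266, 0.4843, -0.9704) x1=(-0.2121, -1.3476, 1.1664)
step 19: x0=(1.2142, 0.5224, -0.9225) x1=(-0.2216, -1.3863, 1.1598)
step 20: x0=(1.2015, 0.5602, -0.8742) x1=(-0.2311, -1.4249, 1.1531)
step 21: x0=(1.1886, 0.5976, -0.8255) x1=(-0.2403, -1.4634, 1.1462)
step 22: x0=(1.1754, 0.6346, -0.7764) x1=(-0.2495, -1.5016, 1.1391)
step 23: x0=(1.1619, 0.6712, -0.7269) x1=(-0.2585, -1.5397, 1.1319)
step 24: x0=(1.1481, 0.7073, -0.6771) x1=(-0.2675, -1.5776, 1.1245)
step 25: x0=(1.1341, 0.7430, -0.6269) x1=(-0.2763, -1.6153, 1.1169)
step 26: x0=(1.1198, 0.7783, -0.5764) x1=(-0.2850, -1.6529, 1.1093)
step 27: x0=(1.1053, 0.8132, -0.5257) x1=(-0.2936, -1.6902, 1.1015)
step 28: x0=(1.0905, 0.8476, -0.4746) x1=(-0.3021, -1.7274, 1.0936)
step 29: x0=(1.0755, 0.8816, -0.4233) x1=(-0.3105, -1.7644, 1.0855)
step 30: x0=(1.0602, 0.9151, -0.3717) x1=(-0.3188, -1.8012, 1.0774)

3.3734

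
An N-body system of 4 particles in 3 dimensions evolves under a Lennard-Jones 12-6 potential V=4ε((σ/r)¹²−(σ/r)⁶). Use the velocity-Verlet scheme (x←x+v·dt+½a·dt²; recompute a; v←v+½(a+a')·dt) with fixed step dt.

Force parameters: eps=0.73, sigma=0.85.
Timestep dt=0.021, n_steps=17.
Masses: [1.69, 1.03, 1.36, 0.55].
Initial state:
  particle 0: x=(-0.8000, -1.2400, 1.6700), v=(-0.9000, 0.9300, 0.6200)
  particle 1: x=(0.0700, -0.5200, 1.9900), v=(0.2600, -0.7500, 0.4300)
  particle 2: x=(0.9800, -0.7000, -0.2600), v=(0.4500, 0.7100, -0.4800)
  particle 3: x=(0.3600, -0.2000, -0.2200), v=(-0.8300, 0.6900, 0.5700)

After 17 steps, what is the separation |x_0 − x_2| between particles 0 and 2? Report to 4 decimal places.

3.3678

step 0: x0=(-0.8000, -1.2400, 1.6700) x1=(0.0700, -0.5200, 1.9900) x2=(0.9800, -0.7000, -0.2600) x3=(0.3600, -0.2000, -0.2200)
step 1: x0=(-0.8188, -1.2203, 1.6831) x1=(0.0752, -0.5360, 1.9989) x2=(0.9973, -0.6914, -0.2706) x3=(0.3232, -0.1699, -0.2068)
step 2: x0=(-0.8372, -1.2005, 1.6963) x1=(0.0799, -0.5523, 2.0077) x2=(1.0193, -0.6865, -0.2816) x3=(0.2746, -0.1307, -0.1924)
step 3: x0=(-0.8553, -1.1803, 1.7095) x1=(0.0841, -0.5690, 2.0162) x2=(1.0417, -0.6819, -0.2927) x3=(0.2251, -0.0908, -0.1779)
step 4: x0=(-0.8731, -1.1600, 1.7229) x1=(0.0877, -0.5861, 2.0246) x2=(1.0637, -0.6769, -0.3037) x3=(0.1768, -0.0518, -0.1635)
step 5: x0=(-0.8905, -1.1394, 1.7364) x1=(0.0908, -0.6035, 2.0327) x2=(1.0851, -0.6716, -0.3146) x3=(0.1297, -0.0136, -0.1493)
step 6: x0=(-0.9075, -1.1187, 1.7500) x1=(0.0933, -0.6212, 2.0407) x2=(1.1061, -0.6659, -0.3254) x3=(0.0836, 0.0238, -0.1353)
step 7: x0=(-0.9242, -1.0977, 1.7637) x1=(0.0951, -0.6393, 2.0485) x2=(1.1268, -0.6601, -0.3362) x3=(0.0383, 0.0607, -0.1214)
step 8: x0=(-0.9405, -1.0766, 1.7776) x1=(0.0963, -0.6576, 2.0560) x2=(1.1473, -0.6541, -0.3469) x3=(-0.0065, 0.0972, -0.1075)
step 9: x0=(-0.9564, -1.0553, 1.7915) x1=(0.0969, -0.6762, 2.0635) x2=(1.1676, -0.6481, -0.3576) x3=(-0.0509, 0.1335, -0.0937)
step 10: x0=(-0.9719, -1.0339, 1.8055) x1=(0.0969, -0.6950, 2.0707) x2=(1.1878, -0.6419, -0.3683) x3=(-0.0951, 0.1696, -0.0800)
step 11: x0=(-0.9870, -1.0124, 1.8196) x1=(0.0962, -0.7140, 2.0777) x2=(1.2079, -0.6358, -0.3790) x3=(-0.1390, 0.2056, -0.0662)
step 12: x0=(-1.0017, -0.9907, 1.8338) x1=(0.0948, -0.7332, 2.0846) x2=(1.2280, -0.6295, -0.3896) x3=(-0.1828, 0.2414, -0.0525)
step 13: x0=(-1.0160, -0.9689, 1.8481) x1=(0.0927, -0.7525, 2.0913) x2=(1.2481, -0.6233, -0.4002) x3=(-0.2266, 0.2772, -0.0388)
step 14: x0=(-1.0299, -0.9471, 1.8625) x1=(0.0900, -0.7720, 2.0979) x2=(1.2681, -0.6170, -0.4108) x3=(-0.2702, 0.3129, -0.0251)
step 15: x0=(-1.0433, -0.9252, 1.8769) x1=(0.0866, -0.7916, 2.1043) x2=(1.2880, -0.6107, -0.4214) x3=(-0.3138, 0.3486, -0.0113)
step 16: x0=(-1.0564, -0.9032, 1.8915) x1=(0.0825, -0.8112, 2.1106) x2=(1.3080, -0.6045, -0.4320) x3=(-0.3573, 0.3842, 0.0024)
step 17: x0=(-1.0690, -0.8812, 1.9061) x1=(0.0778, -0.8309, 2.1167) x2=(1.3279, -0.5982, -0.4426) x3=(-0.4008, 0.4198, 0.0161)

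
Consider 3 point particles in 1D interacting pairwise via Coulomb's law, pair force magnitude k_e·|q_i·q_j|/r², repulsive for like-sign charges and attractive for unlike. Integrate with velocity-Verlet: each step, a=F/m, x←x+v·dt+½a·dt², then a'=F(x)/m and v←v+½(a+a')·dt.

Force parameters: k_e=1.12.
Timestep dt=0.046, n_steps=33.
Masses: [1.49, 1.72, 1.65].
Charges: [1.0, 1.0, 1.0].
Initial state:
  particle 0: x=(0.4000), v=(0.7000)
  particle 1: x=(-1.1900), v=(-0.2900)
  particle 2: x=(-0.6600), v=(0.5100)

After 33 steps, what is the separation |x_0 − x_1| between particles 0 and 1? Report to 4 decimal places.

4.8948

step 0: x0=(0.4000) x1=(-1.1900) x2=(-0.6600)
step 1: x0=(0.4332) x1=(-1.2061) x2=(-0.6346)
step 2: x0=(0.4684) x1=(-1.2269) x2=(-0.6061)
step 3: x0=(0.5056) x1=(-1.2517) x2=(-0.5751)
step 4: x0=(0.5446) x1=(-1.2800) x2=(-0.5422)
step 5: x0=(0.5854) x1=(-1.3113) x2=(-0.5079)
step 6: x0=(0.6280) x1=(-1.3450) x2=(-0.4725)
step 7: x0=(0.6724) x1=(-1.3810) x2=(-0.4365)
step 8: x0=(0.7184) x1=(-1.4188) x2=(-0.4000)
step 9: x0=(0.7660) x1=(-1.4582) x2=(-0.3632)
step 10: x0=(0.8152) x1=(-1.4991) x2=(-0.3264)
step 11: x0=(0.8659) x1=(-1.5412) x2=(-0.2897)
step 12: x0=(0.9181) x1=(-1.5844) x2=(-0.2531)
step 13: x0=(0.9717) x1=(-1.6287) x2=(-0.2167)
step 14: x0=(1.0266) x1=(-1.6738) x2=(-0.1807)
step 15: x0=(1.0829) x1=(-1.7198) x2=(-0.1450)
step 16: x0=(1.1404) x1=(-1.7664) x2=(-0.1096)
step 17: x0=(1.1992) x1=(-1.8138) x2=(-0.0747)
step 18: x0=(1.2590) x1=(-1.8617) x2=(-0.0402)
step 19: x0=(1.3200) x1=(-1.9102) x2=(-0.0061)
step 20: x0=(1.3821) x1=(-1.9592) x2=(0.0276)
step 21: x0=(1.4451) x1=(-2.0087) x2=(0.0609)
step 22: x0=(1.5091) x1=(-2.0586) x2=(0.0938)
step 23: x0=(1.5741) x1=(-2.1089) x2=(0.1262)
step 24: x0=(1.6399) x1=(-2.1596) x2=(0.1583)
step 25: x0=(1.7065) x1=(-2.2107) x2=(0.1900)
step 26: x0=(1.7740) x1=(-2.2621) x2=(0.2213)
step 27: x0=(1.8422) x1=(-2.3138) x2=(0.2522)
step 28: x0=(1.9111) x1=(-2.3658) x2=(0.2828)
step 29: x0=(1.9807) x1=(-2.4180) x2=(0.3130)
step 30: x0=(2.0510) x1=(-2.4705) x2=(0.3429)
step 31: x0=(2.1218) x1=(-2.5233) x2=(0.3725)
step 32: x0=(2.1933) x1=(-2.5763) x2=(0.4018)
step 33: x0=(2.2654) x1=(-2.6294) x2=(0.4309)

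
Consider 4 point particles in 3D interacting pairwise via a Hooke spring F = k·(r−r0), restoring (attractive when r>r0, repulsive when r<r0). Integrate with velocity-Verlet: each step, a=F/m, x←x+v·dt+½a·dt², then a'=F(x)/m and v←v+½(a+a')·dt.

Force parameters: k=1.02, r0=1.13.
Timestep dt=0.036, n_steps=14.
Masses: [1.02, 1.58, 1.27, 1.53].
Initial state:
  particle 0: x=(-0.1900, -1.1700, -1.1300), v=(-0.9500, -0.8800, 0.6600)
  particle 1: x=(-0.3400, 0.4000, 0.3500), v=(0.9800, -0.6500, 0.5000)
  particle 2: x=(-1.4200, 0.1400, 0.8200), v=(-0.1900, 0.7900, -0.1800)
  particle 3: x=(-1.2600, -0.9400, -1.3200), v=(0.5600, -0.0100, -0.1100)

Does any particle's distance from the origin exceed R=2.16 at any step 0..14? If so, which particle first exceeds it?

step 0: x0=(-0.1900, -1.1700, -1.1300) x1=(-0.3400, 0.4000, 0.3500) x2=(-1.4200, 0.1400, 0.8200) x3=(-1.2600, -0.9400, -1.3200)
step 1: x0=(-0.2247, -1.2007, -1.1051) x1=(-0.3049, 0.3760, 0.3674) x2=(-1.4264, 0.1678, 0.8123) x3=(-1.2397, -0.9398, -1.3231)
step 2: x0=(-0.2603, -1.2294, -1.0778) x1=(-0.2703, 0.3508, 0.3834) x2=(-1.4319, 0.1941, 0.8023) x3=(-1.2191, -0.9385, -1.3245)
step 3: x0=(-0.2966, -1.2562, -1.0481) x1=(-0.2361, 0.3244, 0.3982) x2=(-1.4364, 0.2190, 0.7899) x3=(-1.1982, -0.9361, -1.3241)
step 4: x0=(-0.3335, -1.2809, -1.0162) x1=(-0.2025, 0.2968, 0.4117) x2=(-1.4401, 0.2424, 0.7753) x3=(-1.1772, -0.9326, -1.3221)
step 5: x0=(-0.3710, -1.3037, -0.9821) x1=(-0.1695, 0.2680, 0.4239) x2=(-1.4427, 0.2642, 0.7583) x3=(-1.1559, -0.9279, -1.3183)
step 6: x0=(-0.4090, -1.3245, -0.9457) x1=(-0.1372, 0.2381, 0.4349) x2=(-1.4444, 0.2845, 0.7392) x3=(-1.1345, -0.9220, -1.3129)
step 7: x0=(-0.4473, -1.3433, -0.9072) x1=(-0.1056, 0.2071, 0.4446) x2=(-1.4451, 0.3032, 0.7179) x3=(-1.1129, -0.9150, -1.3058)
step 8: x0=(-0.4858, -1.3601, -0.8666) x1=(-0.0747, 0.1751, 0.4531) x2=(-1.4448, 0.3202, 0.6945) x3=(-1.0912, -0.9069, -1.2972)
step 9: x0=(-0.5246, -1.3750, -0.8239) x1=(-0.0446, 0.1420, 0.4604) x2=(-1.4435, 0.3356, 0.6691) x3=(-1.0694, -0.8976, -1.2870)
step 10: x0=(-0.5635, -1.3881, -0.7793) x1=(-0.0154, 0.1080, 0.4665) x2=(-1.4412, 0.3493, 0.6417) x3=(-1.0474, -0.8872, -1.2753)
step 11: x0=(-0.6025, -1.3993, -0.7327) x1=(0.0129, 0.0730, 0.4715) x2=(-1.4378, 0.3614, 0.6125) x3=(-1.0253, -0.8756, -1.2621)
step 12: x0=(-0.6416, -1.4087, -0.6844) x1=(0.0402, 0.0372, 0.4753) x2=(-1.4334, 0.3717, 0.5816) x3=(-1.0031, -0.8630, -1.2475)
step 13: x0=(-0.6806, -1.4164, -0.6343) x1=(0.0666, 0.0006, 0.4780) x2=(-1.4280, 0.3804, 0.5490) x3=(-0.9807, -0.8493, -1.2315)
step 14: x0=(-0.7196, -1.4223, -0.5826) x1=(0.0920, -0.0368, 0.4797) x2=(-1.4215, 0.3874, 0.5148) x3=(-0.9581, -0.8346, -1.2143)

no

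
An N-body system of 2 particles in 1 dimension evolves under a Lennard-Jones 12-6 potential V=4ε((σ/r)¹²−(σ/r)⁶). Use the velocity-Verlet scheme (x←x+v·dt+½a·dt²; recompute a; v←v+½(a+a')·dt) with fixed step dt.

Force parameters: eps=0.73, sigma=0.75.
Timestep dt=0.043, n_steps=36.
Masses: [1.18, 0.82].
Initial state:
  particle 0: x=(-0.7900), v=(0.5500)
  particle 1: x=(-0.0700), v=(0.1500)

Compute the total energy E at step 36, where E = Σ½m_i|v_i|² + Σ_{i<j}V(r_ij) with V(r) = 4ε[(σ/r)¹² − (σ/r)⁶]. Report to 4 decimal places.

0.6870

step 0: x0=(-0.7900) x1=(-0.0700)
step 1: x0=(-0.8042) x1=(-0.0090)
step 2: x0=(-0.8284) x1=(0.0662)
step 3: x0=(-0.8493) x1=(0.1367)
step 4: x0=(-0.8668) x1=(0.2025)
step 5: x0=(-0.8821) x1=(0.2649)
step 6: x0=(-0.8958) x1=(0.3251)
step 7: x0=(-0.9084) x1=(0.3837)
step 8: x0=(-0.9202) x1=(0.4412)
step 9: x0=(-0.9315) x1=(0.4980)
step 10: x0=(-0.9425) x1=(0.5542)
step 11: x0=(-0.9531) x1=(0.6100)
step 12: x0=(-0.9636) x1=(0.6656)
step 13: x0=(-0.9738) x1=(0.7208)
step 14: x0=(-0.9840) x1=(0.7759)
step 15: x0=(-0.9941) x1=(0.8309)
step 16: x0=(-1.0041) x1=(0.8858)
step 17: x0=(-1.0140) x1=(0.9406)
step 18: x0=(-1.0239) x1=(0.9953)
step 19: x0=(-1.0338) x1=(1.0500)
step 20: x0=(-1.0436) x1=(1.1046)
step 21: x0=(-1.0534) x1=(1.1592)
step 22: x0=(-1.0632) x1=(1.2138)
step 23: x0=(-1.0730) x1=(1.2684)
step 24: x0=(-1.0828) x1=(1.3229)
step 25: x0=(-1.0925) x1=(1.3774)
step 26: x0=(-1.1023) x1=(1.4319)
step 27: x0=(-1.1120) x1=(1.4864)
step 28: x0=(-1.1218) x1=(1.5409)
step 29: x0=(-1.1315) x1=(1.5954)
step 30: x0=(-1.1412) x1=(1.6499)
step 31: x0=(-1.1509) x1=(1.7044)
step 32: x0=(-1.1606) x1=(1.7588)
step 33: x0=(-1.1704) x1=(1.8133)
step 34: x0=(-1.1801) x1=(1.8677)
step 35: x0=(-1.1898) x1=(1.9222)
step 36: x0=(-1.1995) x1=(1.9767)
step 0 velocities: v0=(0.5500) v1=(0.1500)
step 0: KE=0.1877, PE=1.0353, E=1.2230
step 36 velocities: v0=(-0.2258) v1=(1.2663)
step 36: KE=0.6876, PE=-0.0005, E=0.6870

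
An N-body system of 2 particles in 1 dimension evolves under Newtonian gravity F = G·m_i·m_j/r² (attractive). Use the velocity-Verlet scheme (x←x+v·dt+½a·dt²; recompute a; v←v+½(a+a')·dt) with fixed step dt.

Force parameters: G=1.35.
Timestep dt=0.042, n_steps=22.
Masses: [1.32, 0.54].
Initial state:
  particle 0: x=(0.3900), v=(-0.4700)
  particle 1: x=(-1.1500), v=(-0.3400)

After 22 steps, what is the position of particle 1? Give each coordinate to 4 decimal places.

(-1.0746)

step 0: x0=(0.3900) x1=(-1.1500)
step 1: x0=(0.3700) x1=(-1.1636)
step 2: x0=(0.3494) x1=(-1.1759)
step 3: x0=(0.3283) x1=(-1.1868)
step 4: x0=(0.3066) x1=(-1.1964)
step 5: x0=(0.2844) x1=(-1.2046)
step 6: x0=(0.2616) x1=(-1.2113)
step 7: x0=(0.2382) x1=(-1.2166)
step 8: x0=(0.2142) x1=(-1.2204)
step 9: x0=(0.1895) x1=(-1.2227)
step 10: x0=(0.1642) x1=(-1.2234)
step 11: x0=(0.1383) x1=(-1.2225)
step 12: x0=(0.1116) x1=(-1.2199)
step 13: x0=(0.0842) x1=(-1.2155)
step 14: x0=(0.0561) x1=(-1.2093)
step 15: x0=(0.0272) x1=(-1.2010)
step 16: x0=(-0.0026) x1=(-1.1907)
step 17: x0=(-0.0333) x1=(-1.1782)
step 18: x0=(-0.0650) x1=(-1.1633)
step 19: x0=(-0.0978) x1=(-1.1458)
step 20: x0=(-0.1317) x1=(-1.1254)
step 21: x0=(-0.1669) x1=(-1.1018)
step 22: x0=(-0.2036) x1=(-1.0746)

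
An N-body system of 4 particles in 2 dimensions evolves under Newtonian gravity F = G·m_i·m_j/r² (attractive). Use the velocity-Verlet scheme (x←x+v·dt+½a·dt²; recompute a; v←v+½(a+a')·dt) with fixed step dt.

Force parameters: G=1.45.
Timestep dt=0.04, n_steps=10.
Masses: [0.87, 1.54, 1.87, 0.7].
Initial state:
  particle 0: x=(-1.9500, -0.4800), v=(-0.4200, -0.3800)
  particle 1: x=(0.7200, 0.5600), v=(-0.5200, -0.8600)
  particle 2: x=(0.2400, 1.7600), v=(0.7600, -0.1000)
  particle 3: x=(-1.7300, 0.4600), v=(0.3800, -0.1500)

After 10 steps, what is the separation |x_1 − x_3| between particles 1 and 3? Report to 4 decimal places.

step 0: x0=(-1.9500, -0.4800) x1=(0.7200, 0.5600) x2=(0.2400, 1.7600) x3=(-1.7300, 0.4600)
step 1: x0=(-1.9662, -0.4941) x1=(0.6985, 0.5268) x2=(0.2706, 1.7549) x3=(-1.7144, 0.4532)
step 2: x0=(-1.9813, -0.5061) x1=(0.6756, 0.4958) x2=(0.3015, 1.7474) x3=(-1.6981, 0.4448)
step 3: x0=(-1.9953, -0.5161) x1=(0.6514, 0.4673) x2=(0.3327, 1.7377) x3=(-1.6812, 0.4348)
step 4: x0=(-2.0079, -0.5241) x1=(0.6262, 0.4410) x2=(0.3639, 1.7256) x3=(-1.6635, 0.4234)
step 5: x0=(-2.0194, -0.5302) x1=(0.5998, 0.4172) x2=(0.3952, 1.7113) x3=(-1.6452, 0.4105)
step 6: x0=(-2.0295, -0.5344) x1=(0.5725, 0.3958) x2=(0.4265, 1.6946) x3=(-1.6264, 0.3961)
step 7: x0=(-2.0382, -0.5366) x1=(0.5443, 0.3768) x2=(0.4576, 1.6755) x3=(-1.6069, 0.3804)
step 8: x0=(-2.0455, -0.5371) x1=(0.5154, 0.3603) x2=(0.4885, 1.6541) x3=(-1.5869, 0.3632)
step 9: x0=(-2.0514, -0.5357) x1=(0.4858, 0.3462) x2=(0.5191, 1.6303) x3=(-1.5664, 0.3447)
step 10: x0=(-2.0557, -0.5325) x1=(0.4556, 0.3347) x2=(0.5493, 1.6041) x3=(-1.5453, 0.3249)

2.0009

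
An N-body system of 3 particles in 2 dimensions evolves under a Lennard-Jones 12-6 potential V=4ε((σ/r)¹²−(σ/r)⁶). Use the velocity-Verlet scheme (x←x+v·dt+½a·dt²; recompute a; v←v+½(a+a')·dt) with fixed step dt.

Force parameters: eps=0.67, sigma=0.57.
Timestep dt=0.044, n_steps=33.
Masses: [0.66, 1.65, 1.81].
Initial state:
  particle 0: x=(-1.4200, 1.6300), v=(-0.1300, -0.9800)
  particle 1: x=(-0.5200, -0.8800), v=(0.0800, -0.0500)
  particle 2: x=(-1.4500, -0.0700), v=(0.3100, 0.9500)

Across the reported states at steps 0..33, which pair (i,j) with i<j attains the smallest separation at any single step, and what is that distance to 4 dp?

step 0: x0=(-1.4200, 1.6300) x1=(-0.5200, -0.8800) x2=(-1.4500, -0.0700)
step 1: x0=(-1.4257, 1.5869) x1=(-0.5165, -0.8822) x2=(-1.4363, -0.0282)
step 2: x0=(-1.4314, 1.5437) x1=(-0.5132, -0.8842) x2=(-1.4225, 0.0135)
step 3: x0=(-1.4372, 1.5004) x1=(-0.5099, -0.8862) x2=(-1.4087, 0.0551)
step 4: x0=(-1.4429, 1.4570) x1=(-0.5067, -0.8881) x2=(-1.3948, 0.0968)
step 5: x0=(-1.4486, 1.4134) x1=(-0.5035, -0.8899) x2=(-1.3808, 0.1384)
step 6: x0=(-1.4543, 1.3695) x1=(-0.5004, -0.8917) x2=(-1.3668, 0.1801)
step 7: x0=(-1.4599, 1.3252) x1=(-0.4973, -0.8935) x2=(-1.3528, 0.2219)
step 8: x0=(-1.4655, 1.2800) x1=(-0.4943, -0.8951) x2=(-1.3387, 0.2640)
step 9: x0=(-1.4709, 1.2337) x1=(-0.4913, -0.8968) x2=(-1.3247, 0.3064)
step 10: x0=(-1.4760, 1.1850) x1=(-0.4883, -0.8984) x2=(-1.3108, 0.3497)
step 11: x0=(-1.4803, 1.1324) x1=(-0.4854, -0.8999) x2=(-1.2972, 0.3944)
step 12: x0=(-1.4828, 1.0729) x1=(-0.4825, -0.9015) x2=(-1.2842, 0.4416)
step 13: x0=(-1.4838, 1.0082) x1=(-0.4795, -0.9030) x2=(-1.2717, 0.4906)
step 14: x0=(-1.5291, 1.0518) x1=(-0.4766, -0.9045) x2=(-1.2431, 0.5001)
step 15: x0=(-1.5783, 1.1030) x1=(-0.4738, -0.9059) x2=(-1.2130, 0.5069)
step 16: x0=(-1.6233, 1.1473) x1=(-0.4709, -0.9074) x2=(-1.1844, 0.5161)
step 17: x0=(-1.6644, 1.1860) x1=(-0.4680, -0.9088) x2=(-1.1573, 0.5273)
step 18: x0=(-1.7027, 1.2210) x1=(-0.4652, -0.9102) x2=(-1.1312, 0.5399)
step 19: x0=(-1.7389, 1.2535) x1=(-0.4623, -0.9115) x2=(-1.1058, 0.5534)
step 20: x0=(-1.7737, 1.2844) x1=(-0.4595, -0.9129) x2=(-1.0809, 0.5674)
step 21: x0=(-1.8073, 1.3142) x1=(-0.4567, -0.9142) x2=(-1.0565, 0.5818)
step 22: x0=(-1.8402, 1.3433) x1=(-0.4538, -0.9155) x2=(-1.0323, 0.5965)
step 23: x0=(-1.8725, 1.3718) x1=(-0.4510, -0.9168) x2=(-1.0083, 0.6113)
step 24: x0=(-1.9044, 1.3999) x1=(-0.4482, -0.9180) x2=(-0.9845, 0.6263)
step 25: x0=(-1.9359, 1.4277) x1=(-0.4455, -0.9193) x2=(-0.9608, 0.6413)
step 26: x0=(-1.9672, 1.4553) x1=(-0.4427, -0.9205) x2=(-0.9371, 0.6564)
step 27: x0=(-1.9983, 1.4828) x1=(-0.4399, -0.9217) x2=(-0.9136, 0.6716)
step 28: x0=(-2.0292, 1.5102) x1=(-0.4371, -0.9229) x2=(-0.8901, 0.6868)
step 29: x0=(-2.0600, 1.5374) x1=(-0.4343, -0.9240) x2=(-0.8666, 0.7020)
step 30: x0=(-2.0907, 1.5646) x1=(-0.4316, -0.9252) x2=(-0.8431, 0.7172)
step 31: x0=(-2.1213, 1.5918) x1=(-0.4288, -0.9263) x2=(-0.8197, 0.7324)
step 32: x0=(-2.1519, 1.6189) x1=(-0.4261, -0.9274) x2=(-0.7963, 0.7476)
step 33: x0=(-2.1824, 1.6460) x1=(-0.4233, -0.9285) x2=(-0.7729, 0.7628)

pair (0,2), distance 0.5594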